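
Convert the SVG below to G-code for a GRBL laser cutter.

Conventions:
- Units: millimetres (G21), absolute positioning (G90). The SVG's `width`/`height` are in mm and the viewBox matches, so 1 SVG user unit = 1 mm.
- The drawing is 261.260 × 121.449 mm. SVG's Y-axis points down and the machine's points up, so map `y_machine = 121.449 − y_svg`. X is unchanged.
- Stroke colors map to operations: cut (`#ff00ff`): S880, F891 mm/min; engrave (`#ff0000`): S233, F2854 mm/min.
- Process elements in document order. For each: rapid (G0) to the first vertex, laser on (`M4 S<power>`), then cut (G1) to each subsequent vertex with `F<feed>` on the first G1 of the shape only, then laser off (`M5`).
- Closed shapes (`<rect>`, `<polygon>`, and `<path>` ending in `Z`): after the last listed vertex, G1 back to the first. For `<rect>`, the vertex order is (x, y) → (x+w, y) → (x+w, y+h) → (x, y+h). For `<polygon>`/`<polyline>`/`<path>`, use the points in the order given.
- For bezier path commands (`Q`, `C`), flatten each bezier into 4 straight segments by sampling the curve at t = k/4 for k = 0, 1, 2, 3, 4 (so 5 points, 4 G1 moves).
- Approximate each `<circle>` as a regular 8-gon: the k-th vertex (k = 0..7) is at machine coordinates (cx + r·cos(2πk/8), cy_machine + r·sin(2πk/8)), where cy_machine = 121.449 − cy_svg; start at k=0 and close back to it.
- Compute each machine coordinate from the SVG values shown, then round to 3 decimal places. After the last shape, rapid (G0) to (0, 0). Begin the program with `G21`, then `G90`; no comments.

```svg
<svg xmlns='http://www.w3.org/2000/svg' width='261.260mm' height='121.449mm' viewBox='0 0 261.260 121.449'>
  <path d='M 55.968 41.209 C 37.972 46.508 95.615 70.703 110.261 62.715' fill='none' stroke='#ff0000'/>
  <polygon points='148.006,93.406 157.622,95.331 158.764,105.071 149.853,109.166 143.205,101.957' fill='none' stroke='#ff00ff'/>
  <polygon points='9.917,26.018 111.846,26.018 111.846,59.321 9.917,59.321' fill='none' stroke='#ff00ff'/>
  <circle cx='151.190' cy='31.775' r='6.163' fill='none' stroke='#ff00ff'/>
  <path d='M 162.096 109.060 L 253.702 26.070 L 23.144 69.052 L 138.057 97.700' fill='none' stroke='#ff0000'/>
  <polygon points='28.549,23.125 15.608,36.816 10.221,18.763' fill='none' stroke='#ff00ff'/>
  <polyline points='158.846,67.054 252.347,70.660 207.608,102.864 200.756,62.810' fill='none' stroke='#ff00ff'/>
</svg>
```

Since the viewBox matches the mm dimensions, user units are millimetres directly. The only transform is the Y-flip y_m = 121.449 − y_svg.

Shape 1 is a cubic bezier drawn with `<path>`. Its stroke #ff0000 means engrave at S233, F2854. After flipping Y the toolpath is (55.968,80.240) → (54.800,73.521) → (70.874,64.504) → (93.068,57.979) → (110.261,58.734).

Shape 2 is a regular polygon drawn with `<polygon>`. Its stroke #ff00ff means cut at S880, F891. After flipping Y the toolpath is (148.006,28.043) → (157.622,26.118) → (158.764,16.378) → (149.853,12.283) → (143.205,19.492) → (148.006,28.043), returning to the start.

Shape 3 is a rectangle drawn with `<polygon>`. Its stroke #ff00ff means cut at S880, F891. After flipping Y the toolpath is (9.917,95.431) → (111.846,95.431) → (111.846,62.128) → (9.917,62.128) → (9.917,95.431), returning to the start.

Shape 4 is a circle drawn with `<circle>`. Its stroke #ff00ff means cut at S880, F891. After flipping Y the toolpath is (157.353,89.674) → (155.548,94.032) → (151.190,95.837) → (146.832,94.032) → (145.027,89.674) → (146.832,85.316) → (151.190,83.511) → (155.548,85.316) → (157.353,89.674), returning to the start.

Shape 5 is a open polyline drawn with `<path>`. Its stroke #ff0000 means engrave at S233, F2854. After flipping Y the toolpath is (162.096,12.389) → (253.702,95.379) → (23.144,52.397) → (138.057,23.749).

Shape 6 is a regular polygon drawn with `<polygon>`. Its stroke #ff00ff means cut at S880, F891. After flipping Y the toolpath is (28.549,98.324) → (15.608,84.633) → (10.221,102.686) → (28.549,98.324), returning to the start.

Shape 7 is a open polyline drawn with `<polyline>`. Its stroke #ff00ff means cut at S880, F891. After flipping Y the toolpath is (158.846,54.395) → (252.347,50.789) → (207.608,18.585) → (200.756,58.639).

G21
G90
G0 X55.968 Y80.240
M4 S233
G1 X54.800 Y73.521 F2854
G1 X70.874 Y64.504
G1 X93.068 Y57.979
G1 X110.261 Y58.734
M5
G0 X148.006 Y28.043
M4 S880
G1 X157.622 Y26.118 F891
G1 X158.764 Y16.378
G1 X149.853 Y12.283
G1 X143.205 Y19.492
G1 X148.006 Y28.043
M5
G0 X9.917 Y95.431
M4 S880
G1 X111.846 Y95.431 F891
G1 X111.846 Y62.128
G1 X9.917 Y62.128
G1 X9.917 Y95.431
M5
G0 X157.353 Y89.674
M4 S880
G1 X155.548 Y94.032 F891
G1 X151.190 Y95.837
G1 X146.832 Y94.032
G1 X145.027 Y89.674
G1 X146.832 Y85.316
G1 X151.190 Y83.511
G1 X155.548 Y85.316
G1 X157.353 Y89.674
M5
G0 X162.096 Y12.389
M4 S233
G1 X253.702 Y95.379 F2854
G1 X23.144 Y52.397
G1 X138.057 Y23.749
M5
G0 X28.549 Y98.324
M4 S880
G1 X15.608 Y84.633 F891
G1 X10.221 Y102.686
G1 X28.549 Y98.324
M5
G0 X158.846 Y54.395
M4 S880
G1 X252.347 Y50.789 F891
G1 X207.608 Y18.585
G1 X200.756 Y58.639
M5
G0 X0.000 Y0.000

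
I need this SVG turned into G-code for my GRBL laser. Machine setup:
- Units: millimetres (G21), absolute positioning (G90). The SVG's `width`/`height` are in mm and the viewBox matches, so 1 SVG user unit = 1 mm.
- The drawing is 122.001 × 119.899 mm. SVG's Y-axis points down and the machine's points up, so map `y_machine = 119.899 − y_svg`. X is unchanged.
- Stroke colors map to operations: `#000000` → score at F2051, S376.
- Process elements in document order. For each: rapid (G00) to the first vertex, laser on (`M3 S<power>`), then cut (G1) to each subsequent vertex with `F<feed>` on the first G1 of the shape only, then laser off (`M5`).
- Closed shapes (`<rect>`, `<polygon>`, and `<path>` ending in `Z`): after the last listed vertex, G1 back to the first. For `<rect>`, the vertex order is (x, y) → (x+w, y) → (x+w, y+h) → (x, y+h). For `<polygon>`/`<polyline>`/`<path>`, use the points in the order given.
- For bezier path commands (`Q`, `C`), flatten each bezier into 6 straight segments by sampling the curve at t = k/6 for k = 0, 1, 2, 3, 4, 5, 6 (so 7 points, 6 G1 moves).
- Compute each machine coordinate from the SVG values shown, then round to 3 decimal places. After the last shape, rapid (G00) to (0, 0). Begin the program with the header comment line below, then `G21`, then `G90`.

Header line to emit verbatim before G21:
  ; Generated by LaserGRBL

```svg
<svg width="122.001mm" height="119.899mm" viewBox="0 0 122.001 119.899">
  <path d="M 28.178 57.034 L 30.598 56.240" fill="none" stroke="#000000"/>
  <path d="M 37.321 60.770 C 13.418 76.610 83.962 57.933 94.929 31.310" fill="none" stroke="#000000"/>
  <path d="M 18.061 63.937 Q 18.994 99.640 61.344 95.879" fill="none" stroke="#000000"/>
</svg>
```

Since the viewBox matches the mm dimensions, user units are millimetres directly. The only transform is the Y-flip y_m = 119.899 − y_svg.

Shape 1 is a line segment drawn with `<path>`. Its stroke #000000 means score at S376, F2051. After flipping Y the toolpath is (28.178,62.865) → (30.598,63.659).

Shape 2 is a cubic bezier drawn with `<path>`. Its stroke #000000 means score at S376, F2051. After flipping Y the toolpath is (37.321,59.129) → (32.527,53.962) → (39.196,53.811) → (53.049,57.935) → (69.808,65.599) → (85.194,76.063) → (94.929,88.589).

Shape 3 is a quadratic bezier drawn with `<path>`. Its stroke #000000 means score at S376, F2051. After flipping Y the toolpath is (18.061,55.962) → (19.522,45.157) → (23.285,36.545) → (29.348,30.125) → (37.713,25.898) → (48.378,23.863) → (61.344,24.020).

; Generated by LaserGRBL
G21
G90
G00 X28.178 Y62.865
M3 S376
G1 X30.598 Y63.659 F2051
M5
G00 X37.321 Y59.129
M3 S376
G1 X32.527 Y53.962 F2051
G1 X39.196 Y53.811
G1 X53.049 Y57.935
G1 X69.808 Y65.599
G1 X85.194 Y76.063
G1 X94.929 Y88.589
M5
G00 X18.061 Y55.962
M3 S376
G1 X19.522 Y45.157 F2051
G1 X23.285 Y36.545
G1 X29.348 Y30.125
G1 X37.713 Y25.898
G1 X48.378 Y23.863
G1 X61.344 Y24.020
M5
G00 X0.000 Y0.000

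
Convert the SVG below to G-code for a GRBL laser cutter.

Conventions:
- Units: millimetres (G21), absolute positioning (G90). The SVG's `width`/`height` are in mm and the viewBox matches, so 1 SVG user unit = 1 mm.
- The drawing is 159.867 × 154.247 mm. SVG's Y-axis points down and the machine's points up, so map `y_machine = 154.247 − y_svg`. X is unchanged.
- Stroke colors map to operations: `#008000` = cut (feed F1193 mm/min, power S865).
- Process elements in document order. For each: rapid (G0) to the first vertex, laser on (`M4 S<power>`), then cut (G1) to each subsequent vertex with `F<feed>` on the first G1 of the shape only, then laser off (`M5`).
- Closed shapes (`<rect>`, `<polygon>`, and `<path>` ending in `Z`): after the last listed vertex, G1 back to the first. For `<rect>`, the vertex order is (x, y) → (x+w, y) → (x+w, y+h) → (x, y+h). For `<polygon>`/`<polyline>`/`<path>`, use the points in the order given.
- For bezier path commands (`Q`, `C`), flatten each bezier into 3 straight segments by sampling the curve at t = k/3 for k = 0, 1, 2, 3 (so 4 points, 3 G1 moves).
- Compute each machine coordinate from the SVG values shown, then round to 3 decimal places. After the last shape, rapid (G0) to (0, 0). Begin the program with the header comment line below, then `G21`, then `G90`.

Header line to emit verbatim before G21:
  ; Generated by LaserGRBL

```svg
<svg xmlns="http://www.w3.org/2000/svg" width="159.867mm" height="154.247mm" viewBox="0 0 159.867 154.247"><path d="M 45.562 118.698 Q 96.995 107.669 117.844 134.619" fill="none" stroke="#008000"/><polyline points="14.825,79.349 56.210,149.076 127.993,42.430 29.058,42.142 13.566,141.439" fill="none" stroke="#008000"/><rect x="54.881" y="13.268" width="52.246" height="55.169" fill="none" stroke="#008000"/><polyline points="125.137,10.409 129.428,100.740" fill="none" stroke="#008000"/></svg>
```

1 u = 1 mm; y_m = 154.247 − y.

[1] `<path>` quadratic bezier, #008000→cut S865 F1193: (45.562,35.549) → (76.452,38.682) → (100.546,33.375) → (117.844,19.628)

[2] `<polyline>` open polyline, #008000→cut S865 F1193: (14.825,74.898) → (56.210,5.171) → (127.993,111.817) → (29.058,112.105) → (13.566,12.808)

[3] `<rect>` rectangle, #008000→cut S865 F1193: (54.881,140.979) → (107.127,140.979) → (107.127,85.810) → (54.881,85.810) → (54.881,140.979) (closed)

[4] `<polyline>` line segment, #008000→cut S865 F1193: (125.137,143.838) → (129.428,53.507)

; Generated by LaserGRBL
G21
G90
G0 X45.562 Y35.549
M4 S865
G1 X76.452 Y38.682 F1193
G1 X100.546 Y33.375
G1 X117.844 Y19.628
M5
G0 X14.825 Y74.898
M4 S865
G1 X56.210 Y5.171 F1193
G1 X127.993 Y111.817
G1 X29.058 Y112.105
G1 X13.566 Y12.808
M5
G0 X54.881 Y140.979
M4 S865
G1 X107.127 Y140.979 F1193
G1 X107.127 Y85.810
G1 X54.881 Y85.810
G1 X54.881 Y140.979
M5
G0 X125.137 Y143.838
M4 S865
G1 X129.428 Y53.507 F1193
M5
G0 X0.000 Y0.000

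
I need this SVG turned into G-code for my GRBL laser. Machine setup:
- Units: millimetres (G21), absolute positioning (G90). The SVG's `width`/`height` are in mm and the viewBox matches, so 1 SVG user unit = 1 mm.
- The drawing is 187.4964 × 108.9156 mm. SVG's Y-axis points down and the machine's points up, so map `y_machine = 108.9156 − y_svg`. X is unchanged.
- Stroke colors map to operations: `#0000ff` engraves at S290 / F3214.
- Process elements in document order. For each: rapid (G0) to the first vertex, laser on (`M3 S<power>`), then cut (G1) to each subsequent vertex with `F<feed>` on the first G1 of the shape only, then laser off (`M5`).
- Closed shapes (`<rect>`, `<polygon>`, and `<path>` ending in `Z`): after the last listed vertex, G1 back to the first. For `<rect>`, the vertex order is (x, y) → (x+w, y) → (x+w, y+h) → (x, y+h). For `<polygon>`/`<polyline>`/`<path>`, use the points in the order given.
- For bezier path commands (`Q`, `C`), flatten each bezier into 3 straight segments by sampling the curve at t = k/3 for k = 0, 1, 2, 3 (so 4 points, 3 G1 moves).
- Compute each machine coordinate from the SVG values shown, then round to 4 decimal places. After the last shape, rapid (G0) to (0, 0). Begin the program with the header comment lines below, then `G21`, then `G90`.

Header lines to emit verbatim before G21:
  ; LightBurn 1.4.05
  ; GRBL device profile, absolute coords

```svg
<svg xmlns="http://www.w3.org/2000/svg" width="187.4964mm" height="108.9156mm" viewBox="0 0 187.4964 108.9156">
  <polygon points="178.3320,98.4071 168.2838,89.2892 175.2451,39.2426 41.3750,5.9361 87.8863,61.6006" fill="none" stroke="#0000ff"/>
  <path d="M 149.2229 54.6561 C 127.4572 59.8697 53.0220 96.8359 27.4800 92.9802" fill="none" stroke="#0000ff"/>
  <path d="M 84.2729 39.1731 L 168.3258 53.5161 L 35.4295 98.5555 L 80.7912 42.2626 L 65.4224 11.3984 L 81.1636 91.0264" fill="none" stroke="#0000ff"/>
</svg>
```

viewBox `0 0 187.4964 108.9156` with mm width/height → 1 unit = 1 mm. Flip: y_m = 108.9156 − y_svg.

**Shape 1** — `<polygon>` closed polygon, stroke `#0000ff` → engrave (S290, F3214). Machine vertices: (178.3320,10.5085) → (168.2838,19.6264) → (175.2451,69.6730) → (41.3750,102.9795) → (87.8863,47.3150) → (178.3320,10.5085). Closed: final G1 returns to the first vertex.

**Shape 2** — `<path>` cubic bezier, stroke `#0000ff` → engrave (S290, F3214). Control points (SVG): P0=(149.2229,54.6561), P1=(127.4572,59.8697), P2=(53.0220,96.8359), P3=(27.4800,92.9802); sampled at t=k/3. Machine vertices: (149.2229,54.2595) → (113.6623,41.1496) → (65.5582,22.9991) → (27.4800,15.9354). Open path.

**Shape 3** — `<path>` open polyline, stroke `#0000ff` → engrave (S290, F3214). Machine vertices: (84.2729,69.7425) → (168.3258,55.3995) → (35.4295,10.3601) → (80.7912,66.6530) → (65.4224,97.5172) → (81.1636,17.8892). Open path.

; LightBurn 1.4.05
; GRBL device profile, absolute coords
G21
G90
G0 X178.3320 Y10.5085
M3 S290
G1 X168.2838 Y19.6264 F3214
G1 X175.2451 Y69.6730
G1 X41.3750 Y102.9795
G1 X87.8863 Y47.3150
G1 X178.3320 Y10.5085
M5
G0 X149.2229 Y54.2595
M3 S290
G1 X113.6623 Y41.1496 F3214
G1 X65.5582 Y22.9991
G1 X27.4800 Y15.9354
M5
G0 X84.2729 Y69.7425
M3 S290
G1 X168.3258 Y55.3995 F3214
G1 X35.4295 Y10.3601
G1 X80.7912 Y66.6530
G1 X65.4224 Y97.5172
G1 X81.1636 Y17.8892
M5
G0 X0.0000 Y0.0000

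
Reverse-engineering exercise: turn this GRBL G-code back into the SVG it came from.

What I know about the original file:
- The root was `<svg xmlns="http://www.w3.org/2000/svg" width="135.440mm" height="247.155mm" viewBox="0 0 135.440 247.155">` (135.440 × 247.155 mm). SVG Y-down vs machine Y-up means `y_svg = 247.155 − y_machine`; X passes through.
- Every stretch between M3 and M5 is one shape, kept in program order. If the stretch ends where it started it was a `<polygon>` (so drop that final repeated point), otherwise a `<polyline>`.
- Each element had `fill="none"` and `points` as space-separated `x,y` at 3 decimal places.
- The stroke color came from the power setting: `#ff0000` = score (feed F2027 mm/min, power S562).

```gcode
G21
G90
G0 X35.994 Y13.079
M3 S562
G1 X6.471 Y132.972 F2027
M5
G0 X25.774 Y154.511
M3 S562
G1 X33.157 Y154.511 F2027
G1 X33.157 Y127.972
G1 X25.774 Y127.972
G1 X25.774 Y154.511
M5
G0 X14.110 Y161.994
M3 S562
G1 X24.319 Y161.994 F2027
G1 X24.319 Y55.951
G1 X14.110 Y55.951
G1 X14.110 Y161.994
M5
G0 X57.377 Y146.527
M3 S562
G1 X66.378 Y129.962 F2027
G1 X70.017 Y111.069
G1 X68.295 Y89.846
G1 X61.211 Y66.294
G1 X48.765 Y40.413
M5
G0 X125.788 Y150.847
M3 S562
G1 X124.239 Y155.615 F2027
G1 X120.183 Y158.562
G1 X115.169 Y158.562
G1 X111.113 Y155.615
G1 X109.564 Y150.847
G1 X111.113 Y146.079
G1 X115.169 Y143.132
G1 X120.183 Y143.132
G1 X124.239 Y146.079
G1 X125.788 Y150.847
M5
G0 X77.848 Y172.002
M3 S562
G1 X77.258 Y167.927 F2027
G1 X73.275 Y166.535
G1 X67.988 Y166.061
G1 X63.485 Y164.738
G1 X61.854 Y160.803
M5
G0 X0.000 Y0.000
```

Machine Y-up, SVG Y-down with viewBox height 247.155, so y_svg = 247.155 − y_machine; X carries over. Every run uses S562, so all elements get stroke `#ff0000` (score).

Run 1: The run is open, so emit a `<polyline>` with points (Y-flipped): 35.994,234.076 6.471,114.183.

Run 2: The run returns to its start, so emit a `<polygon>` with points (Y-flipped): 25.774,92.644 33.157,92.644 33.157,119.183 25.774,119.183.

Run 3: The run returns to its start, so emit a `<polygon>` with points (Y-flipped): 14.110,85.161 24.319,85.161 24.319,191.204 14.110,191.204.

Run 4: The run is open, so emit a `<polyline>` with points (Y-flipped): 57.377,100.628 66.378,117.193 70.017,136.086 68.295,157.309 61.211,180.861 48.765,206.742.

Run 5: The run returns to its start, so emit a `<polygon>` with points (Y-flipped): 125.788,96.308 124.239,91.540 120.183,88.593 115.169,88.593 111.113,91.540 109.564,96.308 111.113,101.076 115.169,104.023 120.183,104.023 124.239,101.076.

Run 6: The run is open, so emit a `<polyline>` with points (Y-flipped): 77.848,75.153 77.258,79.228 73.275,80.620 67.988,81.094 63.485,82.417 61.854,86.352.

<svg xmlns="http://www.w3.org/2000/svg" width="135.440mm" height="247.155mm" viewBox="0 0 135.440 247.155">
  <polyline points="35.994,234.076 6.471,114.183" fill="none" stroke="#ff0000"/>
  <polygon points="25.774,92.644 33.157,92.644 33.157,119.183 25.774,119.183" fill="none" stroke="#ff0000"/>
  <polygon points="14.110,85.161 24.319,85.161 24.319,191.204 14.110,191.204" fill="none" stroke="#ff0000"/>
  <polyline points="57.377,100.628 66.378,117.193 70.017,136.086 68.295,157.309 61.211,180.861 48.765,206.742" fill="none" stroke="#ff0000"/>
  <polygon points="125.788,96.308 124.239,91.540 120.183,88.593 115.169,88.593 111.113,91.540 109.564,96.308 111.113,101.076 115.169,104.023 120.183,104.023 124.239,101.076" fill="none" stroke="#ff0000"/>
  <polyline points="77.848,75.153 77.258,79.228 73.275,80.620 67.988,81.094 63.485,82.417 61.854,86.352" fill="none" stroke="#ff0000"/>
</svg>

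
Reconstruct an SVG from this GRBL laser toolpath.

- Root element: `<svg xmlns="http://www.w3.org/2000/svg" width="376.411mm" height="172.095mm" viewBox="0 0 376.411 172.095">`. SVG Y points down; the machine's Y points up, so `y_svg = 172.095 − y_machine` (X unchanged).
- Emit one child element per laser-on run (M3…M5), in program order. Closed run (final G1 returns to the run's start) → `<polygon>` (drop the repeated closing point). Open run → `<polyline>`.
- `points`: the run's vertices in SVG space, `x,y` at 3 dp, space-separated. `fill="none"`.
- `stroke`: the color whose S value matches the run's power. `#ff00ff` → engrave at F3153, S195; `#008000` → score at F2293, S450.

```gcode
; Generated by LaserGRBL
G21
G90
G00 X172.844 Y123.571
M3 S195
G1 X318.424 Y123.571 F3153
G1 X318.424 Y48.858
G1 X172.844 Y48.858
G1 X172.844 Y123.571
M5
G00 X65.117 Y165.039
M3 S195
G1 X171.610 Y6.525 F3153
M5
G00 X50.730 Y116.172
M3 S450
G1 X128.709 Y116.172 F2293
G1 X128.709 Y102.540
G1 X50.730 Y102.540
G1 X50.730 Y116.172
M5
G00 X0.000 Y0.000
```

<svg xmlns="http://www.w3.org/2000/svg" width="376.411mm" height="172.095mm" viewBox="0 0 376.411 172.095">
  <polygon points="172.844,48.524 318.424,48.524 318.424,123.237 172.844,123.237" fill="none" stroke="#ff00ff"/>
  <polyline points="65.117,7.056 171.610,165.570" fill="none" stroke="#ff00ff"/>
  <polygon points="50.730,55.923 128.709,55.923 128.709,69.555 50.730,69.555" fill="none" stroke="#008000"/>
</svg>

Machine Y-up, SVG Y-down with viewBox height 172.095, so y_svg = 172.095 − y_machine; X carries over.

Run 1: S195 ⇒ engrave layer `#ff00ff`. The run returns to its start, so emit a `<polygon>` with points (Y-flipped): 172.844,48.524 318.424,48.524 318.424,123.237 172.844,123.237.

Run 2: the run's S195 means `#ff00ff` (engrave). The run is open, so emit a `<polyline>` with points (Y-flipped): 65.117,7.056 171.610,165.570.

Run 3: the run's S450 means `#008000` (score). The run returns to its start, so emit a `<polygon>` with points (Y-flipped): 50.730,55.923 128.709,55.923 128.709,69.555 50.730,69.555.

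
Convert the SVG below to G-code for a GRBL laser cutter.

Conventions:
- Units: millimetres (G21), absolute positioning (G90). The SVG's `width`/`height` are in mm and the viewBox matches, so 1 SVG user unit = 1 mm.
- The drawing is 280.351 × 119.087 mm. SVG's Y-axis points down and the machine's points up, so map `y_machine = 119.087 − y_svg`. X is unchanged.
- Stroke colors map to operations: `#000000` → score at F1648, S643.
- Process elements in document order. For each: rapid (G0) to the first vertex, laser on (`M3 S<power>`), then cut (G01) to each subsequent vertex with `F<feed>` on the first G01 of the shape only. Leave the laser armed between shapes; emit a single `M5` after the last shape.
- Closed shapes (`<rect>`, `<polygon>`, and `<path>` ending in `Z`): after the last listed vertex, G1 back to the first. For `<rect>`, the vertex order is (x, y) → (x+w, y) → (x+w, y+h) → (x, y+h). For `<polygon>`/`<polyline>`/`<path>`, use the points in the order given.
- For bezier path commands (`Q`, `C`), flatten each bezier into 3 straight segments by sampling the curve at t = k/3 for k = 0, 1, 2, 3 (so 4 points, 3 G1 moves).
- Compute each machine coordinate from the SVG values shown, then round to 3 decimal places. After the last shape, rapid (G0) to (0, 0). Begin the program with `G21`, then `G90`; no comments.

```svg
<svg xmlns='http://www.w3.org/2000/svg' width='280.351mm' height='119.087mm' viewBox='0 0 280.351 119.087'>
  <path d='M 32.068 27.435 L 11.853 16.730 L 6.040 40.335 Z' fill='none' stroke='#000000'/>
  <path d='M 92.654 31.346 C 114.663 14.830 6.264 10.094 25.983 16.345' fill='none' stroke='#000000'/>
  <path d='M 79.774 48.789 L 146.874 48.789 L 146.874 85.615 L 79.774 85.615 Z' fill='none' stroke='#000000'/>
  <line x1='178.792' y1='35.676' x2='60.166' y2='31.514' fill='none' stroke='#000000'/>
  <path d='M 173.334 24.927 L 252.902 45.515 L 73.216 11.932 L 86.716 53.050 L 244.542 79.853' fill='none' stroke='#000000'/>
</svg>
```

viewBox `0 0 280.351 119.087` with mm width/height → 1 unit = 1 mm. Flip: y_m = 119.087 − y_svg.

**Shape 1** — `<path>` closed polygon, stroke `#000000` → score (S643, F1648). Machine vertices: (32.068,91.652) → (11.853,102.357) → (6.040,78.752) → (32.068,91.652). Closed: final G1 returns to the first vertex.

**Shape 2** — `<path>` cubic bezier, stroke `#000000` → score (S643, F1648). Control points (SVG): P0=(92.654,31.346), P1=(114.663,14.830), P2=(6.264,10.094), P3=(25.983,16.345); sampled at t=k/3. Machine vertices: (92.654,87.741) → (80.769,100.360) → (39.395,105.301) → (25.983,102.742). Open path.

**Shape 3** — `<path>` rectangle, stroke `#000000` → score (S643, F1648). Machine vertices: (79.774,70.298) → (146.874,70.298) → (146.874,33.472) → (79.774,33.472) → (79.774,70.298). Closed: final G1 returns to the first vertex.

**Shape 4** — `<line>` line segment, stroke `#000000` → score (S643, F1648). Machine vertices: (178.792,83.411) → (60.166,87.573). Open path.

**Shape 5** — `<path>` open polyline, stroke `#000000` → score (S643, F1648). Machine vertices: (173.334,94.160) → (252.902,73.572) → (73.216,107.155) → (86.716,66.037) → (244.542,39.234). Open path.

G21
G90
G0 X32.068 Y91.652
M3 S643
G01 X11.853 Y102.357 F1648
G01 X6.040 Y78.752
G01 X32.068 Y91.652
G0 X92.654 Y87.741
M3 S643
G01 X80.769 Y100.360 F1648
G01 X39.395 Y105.301
G01 X25.983 Y102.742
G0 X79.774 Y70.298
M3 S643
G01 X146.874 Y70.298 F1648
G01 X146.874 Y33.472
G01 X79.774 Y33.472
G01 X79.774 Y70.298
G0 X178.792 Y83.411
M3 S643
G01 X60.166 Y87.573 F1648
G0 X173.334 Y94.160
M3 S643
G01 X252.902 Y73.572 F1648
G01 X73.216 Y107.155
G01 X86.716 Y66.037
G01 X244.542 Y39.234
M5
G0 X0.000 Y0.000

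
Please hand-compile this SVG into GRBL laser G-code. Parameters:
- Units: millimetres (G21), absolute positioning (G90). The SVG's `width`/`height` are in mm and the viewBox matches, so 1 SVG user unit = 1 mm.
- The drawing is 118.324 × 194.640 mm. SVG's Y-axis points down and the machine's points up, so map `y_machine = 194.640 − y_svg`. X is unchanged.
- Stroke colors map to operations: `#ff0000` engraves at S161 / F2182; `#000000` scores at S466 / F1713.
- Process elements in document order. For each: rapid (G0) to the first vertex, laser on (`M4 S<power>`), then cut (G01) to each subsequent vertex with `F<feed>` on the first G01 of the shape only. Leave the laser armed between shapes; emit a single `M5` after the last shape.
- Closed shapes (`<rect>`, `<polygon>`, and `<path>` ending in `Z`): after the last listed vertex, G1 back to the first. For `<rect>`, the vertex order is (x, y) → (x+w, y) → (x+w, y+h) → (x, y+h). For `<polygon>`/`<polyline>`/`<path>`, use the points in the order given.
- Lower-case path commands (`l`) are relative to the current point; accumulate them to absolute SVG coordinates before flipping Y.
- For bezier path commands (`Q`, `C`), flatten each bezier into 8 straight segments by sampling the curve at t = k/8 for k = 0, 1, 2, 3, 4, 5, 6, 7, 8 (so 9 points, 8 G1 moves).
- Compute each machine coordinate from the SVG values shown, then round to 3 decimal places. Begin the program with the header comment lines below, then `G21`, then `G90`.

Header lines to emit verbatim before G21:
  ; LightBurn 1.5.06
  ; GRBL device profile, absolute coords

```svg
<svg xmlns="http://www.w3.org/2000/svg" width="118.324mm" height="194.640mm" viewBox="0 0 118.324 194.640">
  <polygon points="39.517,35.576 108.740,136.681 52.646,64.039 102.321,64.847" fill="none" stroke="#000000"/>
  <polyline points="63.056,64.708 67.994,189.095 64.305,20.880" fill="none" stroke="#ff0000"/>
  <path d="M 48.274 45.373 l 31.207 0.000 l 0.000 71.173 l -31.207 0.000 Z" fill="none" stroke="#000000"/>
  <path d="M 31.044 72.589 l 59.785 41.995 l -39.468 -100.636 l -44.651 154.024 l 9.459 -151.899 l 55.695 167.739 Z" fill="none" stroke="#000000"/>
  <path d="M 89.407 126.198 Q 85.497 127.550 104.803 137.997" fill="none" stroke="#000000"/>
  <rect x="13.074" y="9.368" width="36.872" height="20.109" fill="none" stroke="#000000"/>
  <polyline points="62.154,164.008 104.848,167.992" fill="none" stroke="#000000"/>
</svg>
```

; LightBurn 1.5.06
; GRBL device profile, absolute coords
G21
G90
G0 X39.517 Y159.064
M4 S466
G01 X108.740 Y57.959 F1713
G01 X52.646 Y130.601
G01 X102.321 Y129.793
G01 X39.517 Y159.064
G0 X63.056 Y129.932
M4 S161
G01 X67.994 Y5.545 F2182
G01 X64.305 Y173.760
G0 X48.274 Y149.267
M4 S466
G01 X79.481 Y149.267 F1713
G01 X79.481 Y78.094
G01 X48.274 Y78.094
G01 X48.274 Y149.267
G0 X31.044 Y122.051
M4 S466
G01 X90.829 Y80.056 F1713
G01 X51.361 Y180.692
G01 X6.710 Y26.668
G01 X16.169 Y178.567
G01 X71.864 Y10.828
G01 X31.044 Y122.051
G0 X89.407 Y68.442
M4 S466
G01 X88.792 Y67.962 F1713
G01 X88.903 Y67.198
G01 X89.739 Y66.149
G01 X91.301 Y64.816
G01 X93.588 Y63.199
G01 X96.601 Y61.298
G01 X100.339 Y59.113
G01 X104.803 Y56.643
G0 X13.074 Y185.272
M4 S466
G01 X49.946 Y185.272 F1713
G01 X49.946 Y165.163
G01 X13.074 Y165.163
G01 X13.074 Y185.272
G0 X62.154 Y30.632
M4 S466
G01 X104.848 Y26.648 F1713
M5

Since the viewBox matches the mm dimensions, user units are millimetres directly. The only transform is the Y-flip y_m = 194.640 − y_svg.

Shape 1 is a closed polygon drawn with `<polygon>`. Its stroke #000000 means score at S466, F1713. After flipping Y the toolpath is (39.517,159.064) → (108.740,57.959) → (52.646,130.601) → (102.321,129.793) → (39.517,159.064), returning to the start.

Shape 2 is a open polyline drawn with `<polyline>`. Its stroke #ff0000 means engrave at S161, F2182. After flipping Y the toolpath is (63.056,129.932) → (67.994,5.545) → (64.305,173.760).

Shape 3 is a rectangle drawn with `<path>`. Its stroke #000000 means score at S466, F1713. After flipping Y the toolpath is (48.274,149.267) → (79.481,149.267) → (79.481,78.094) → (48.274,78.094) → (48.274,149.267), returning to the start.

Shape 4 is a closed polygon drawn with `<path>`. Its stroke #000000 means score at S466, F1713. After flipping Y the toolpath is (31.044,122.051) → (90.829,80.056) → (51.361,180.692) → (6.710,26.668) → (16.169,178.567) → (71.864,10.828) → (31.044,122.051), returning to the start.

Shape 5 is a quadratic bezier drawn with `<path>`. Its stroke #000000 means score at S466, F1713. After flipping Y the toolpath is (89.407,68.442) → (88.792,67.962) → (88.903,67.198) → (89.739,66.149) → (91.301,64.816) → (93.588,63.199) → (96.601,61.298) → (100.339,59.113) → (104.803,56.643).

Shape 6 is a rectangle drawn with `<rect>`. Its stroke #000000 means score at S466, F1713. After flipping Y the toolpath is (13.074,185.272) → (49.946,185.272) → (49.946,165.163) → (13.074,165.163) → (13.074,185.272), returning to the start.

Shape 7 is a line segment drawn with `<polyline>`. Its stroke #000000 means score at S466, F1713. After flipping Y the toolpath is (62.154,30.632) → (104.848,26.648).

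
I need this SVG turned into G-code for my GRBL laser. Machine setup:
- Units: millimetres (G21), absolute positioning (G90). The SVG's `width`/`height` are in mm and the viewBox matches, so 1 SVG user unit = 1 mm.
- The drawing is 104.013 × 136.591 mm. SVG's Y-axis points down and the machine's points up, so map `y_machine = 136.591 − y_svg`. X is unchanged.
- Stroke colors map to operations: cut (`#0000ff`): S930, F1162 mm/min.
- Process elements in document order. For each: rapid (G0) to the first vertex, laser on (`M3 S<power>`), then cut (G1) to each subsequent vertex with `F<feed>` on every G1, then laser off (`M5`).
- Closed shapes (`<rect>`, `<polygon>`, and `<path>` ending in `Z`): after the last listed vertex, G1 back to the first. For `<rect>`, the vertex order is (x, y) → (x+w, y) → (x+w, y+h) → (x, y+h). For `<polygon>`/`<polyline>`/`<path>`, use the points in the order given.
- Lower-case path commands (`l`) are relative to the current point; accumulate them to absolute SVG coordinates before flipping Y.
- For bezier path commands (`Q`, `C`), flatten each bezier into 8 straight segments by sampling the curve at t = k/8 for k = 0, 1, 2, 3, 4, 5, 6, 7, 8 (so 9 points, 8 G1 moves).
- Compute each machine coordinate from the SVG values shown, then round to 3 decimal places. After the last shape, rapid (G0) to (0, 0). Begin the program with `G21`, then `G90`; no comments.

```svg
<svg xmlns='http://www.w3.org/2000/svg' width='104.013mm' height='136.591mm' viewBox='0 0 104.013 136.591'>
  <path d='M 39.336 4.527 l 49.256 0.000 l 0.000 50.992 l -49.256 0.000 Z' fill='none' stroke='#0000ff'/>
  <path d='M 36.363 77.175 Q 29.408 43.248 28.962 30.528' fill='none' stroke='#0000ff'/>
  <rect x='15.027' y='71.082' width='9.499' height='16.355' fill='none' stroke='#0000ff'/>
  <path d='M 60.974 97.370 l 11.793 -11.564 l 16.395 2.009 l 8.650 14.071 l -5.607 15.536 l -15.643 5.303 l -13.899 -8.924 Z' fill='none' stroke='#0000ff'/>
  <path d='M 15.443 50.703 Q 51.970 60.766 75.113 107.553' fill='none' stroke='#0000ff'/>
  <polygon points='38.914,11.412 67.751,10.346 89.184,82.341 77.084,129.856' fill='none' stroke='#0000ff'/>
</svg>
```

1 u = 1 mm; y_m = 136.591 − y.

[1] `<path>` rectangle, #0000ff→cut S930 F1162: (39.336,132.064) → (88.592,132.064) → (88.592,81.072) → (39.336,81.072) → (39.336,132.064) (closed)

[2] `<path>` quadratic bezier, #0000ff→cut S930 F1162: (36.363,59.416) → (34.726,67.566) → (33.292,75.054) → (32.062,81.879) → (31.035,88.041) → (30.212,93.541) → (29.592,98.378) → (29.175,102.552) → (28.962,106.063)

[3] `<rect>` rectangle, #0000ff→cut S930 F1162: (15.027,65.509) → (24.526,65.509) → (24.526,49.154) → (15.027,49.154) → (15.027,65.509) (closed)

[4] `<path>` regular polygon, #0000ff→cut S930 F1162: (60.974,39.221) → (72.767,50.785) → (89.162,48.776) → (97.812,34.705) → (92.205,19.169) → (76.562,13.866) → (62.663,22.790) → (60.974,39.221) (closed)

[5] `<path>` quadratic bezier, #0000ff→cut S930 F1162: (15.443,85.888) → (24.366,82.798) → (32.870,78.561) → (40.956,73.176) → (48.624,66.644) → (55.874,58.964) → (62.705,50.136) → (69.118,40.161) → (75.113,29.038)

[6] `<polygon>` closed polygon, #0000ff→cut S930 F1162: (38.914,125.179) → (67.751,126.245) → (89.184,54.250) → (77.084,6.735) → (38.914,125.179) (closed)

G21
G90
G0 X39.336 Y132.064
M3 S930
G1 X88.592 Y132.064 F1162
G1 X88.592 Y81.072 F1162
G1 X39.336 Y81.072 F1162
G1 X39.336 Y132.064 F1162
M5
G0 X36.363 Y59.416
M3 S930
G1 X34.726 Y67.566 F1162
G1 X33.292 Y75.054 F1162
G1 X32.062 Y81.879 F1162
G1 X31.035 Y88.041 F1162
G1 X30.212 Y93.541 F1162
G1 X29.592 Y98.378 F1162
G1 X29.175 Y102.552 F1162
G1 X28.962 Y106.063 F1162
M5
G0 X15.027 Y65.509
M3 S930
G1 X24.526 Y65.509 F1162
G1 X24.526 Y49.154 F1162
G1 X15.027 Y49.154 F1162
G1 X15.027 Y65.509 F1162
M5
G0 X60.974 Y39.221
M3 S930
G1 X72.767 Y50.785 F1162
G1 X89.162 Y48.776 F1162
G1 X97.812 Y34.705 F1162
G1 X92.205 Y19.169 F1162
G1 X76.562 Y13.866 F1162
G1 X62.663 Y22.790 F1162
G1 X60.974 Y39.221 F1162
M5
G0 X15.443 Y85.888
M3 S930
G1 X24.366 Y82.798 F1162
G1 X32.870 Y78.561 F1162
G1 X40.956 Y73.176 F1162
G1 X48.624 Y66.644 F1162
G1 X55.874 Y58.964 F1162
G1 X62.705 Y50.136 F1162
G1 X69.118 Y40.161 F1162
G1 X75.113 Y29.038 F1162
M5
G0 X38.914 Y125.179
M3 S930
G1 X67.751 Y126.245 F1162
G1 X89.184 Y54.250 F1162
G1 X77.084 Y6.735 F1162
G1 X38.914 Y125.179 F1162
M5
G0 X0.000 Y0.000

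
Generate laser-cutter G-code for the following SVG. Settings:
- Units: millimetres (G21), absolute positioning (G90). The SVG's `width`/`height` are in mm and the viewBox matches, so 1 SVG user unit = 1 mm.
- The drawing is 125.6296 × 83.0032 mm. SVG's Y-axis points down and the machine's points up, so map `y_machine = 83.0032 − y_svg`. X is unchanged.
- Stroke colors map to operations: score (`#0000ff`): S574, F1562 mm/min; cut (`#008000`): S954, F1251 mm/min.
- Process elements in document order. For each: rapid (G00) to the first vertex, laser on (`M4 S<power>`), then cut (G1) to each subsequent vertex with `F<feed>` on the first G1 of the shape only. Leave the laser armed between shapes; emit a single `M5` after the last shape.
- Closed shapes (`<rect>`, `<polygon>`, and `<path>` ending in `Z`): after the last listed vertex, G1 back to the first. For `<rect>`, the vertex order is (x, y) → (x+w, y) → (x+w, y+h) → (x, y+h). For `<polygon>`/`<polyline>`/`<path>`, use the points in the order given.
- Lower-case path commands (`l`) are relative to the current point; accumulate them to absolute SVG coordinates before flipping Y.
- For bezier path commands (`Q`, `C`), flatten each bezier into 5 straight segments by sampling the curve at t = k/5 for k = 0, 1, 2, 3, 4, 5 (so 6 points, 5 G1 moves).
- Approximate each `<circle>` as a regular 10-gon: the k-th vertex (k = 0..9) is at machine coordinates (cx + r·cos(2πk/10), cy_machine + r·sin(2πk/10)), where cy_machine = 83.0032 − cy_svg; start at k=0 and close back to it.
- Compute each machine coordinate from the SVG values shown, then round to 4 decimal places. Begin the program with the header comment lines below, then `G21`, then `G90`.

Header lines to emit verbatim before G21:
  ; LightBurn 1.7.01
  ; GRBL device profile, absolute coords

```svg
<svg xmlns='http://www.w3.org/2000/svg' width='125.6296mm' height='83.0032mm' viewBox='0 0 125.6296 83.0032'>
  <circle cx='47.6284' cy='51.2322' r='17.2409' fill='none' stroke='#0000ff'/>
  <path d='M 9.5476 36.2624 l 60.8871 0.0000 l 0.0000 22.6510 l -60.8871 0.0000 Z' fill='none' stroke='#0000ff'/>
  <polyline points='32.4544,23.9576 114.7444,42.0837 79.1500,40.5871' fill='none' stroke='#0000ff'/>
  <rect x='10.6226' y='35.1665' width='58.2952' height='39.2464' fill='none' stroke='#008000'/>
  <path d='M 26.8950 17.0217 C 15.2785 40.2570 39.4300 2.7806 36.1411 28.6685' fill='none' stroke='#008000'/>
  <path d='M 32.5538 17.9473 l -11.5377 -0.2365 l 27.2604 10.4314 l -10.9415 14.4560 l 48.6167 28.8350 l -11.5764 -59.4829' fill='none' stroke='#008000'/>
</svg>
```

; LightBurn 1.7.01
; GRBL device profile, absolute coords
G21
G90
G00 X64.8693 Y31.7710
M4 S574
G1 X61.5766 Y41.9049 F1562
G1 X52.9561 Y48.1681
G1 X42.3007 Y48.1681
G1 X33.6802 Y41.9049
G1 X30.3875 Y31.7710
G1 X33.6802 Y21.6371
G1 X42.3007 Y15.3739
G1 X52.9561 Y15.3739
G1 X61.5766 Y21.6371
G1 X64.8693 Y31.7710
G00 X9.5476 Y46.7408
M4 S574
G1 X70.4347 Y46.7408 F1562
G1 X70.4347 Y24.0898
G1 X9.5476 Y24.0898
G1 X9.5476 Y46.7408
G00 X32.4544 Y59.0456
M4 S574
G1 X114.7444 Y40.9195 F1562
G1 X79.1500 Y42.4161
G00 X10.6226 Y47.8367
M4 S954
G1 X68.9178 Y47.8367 F1251
G1 X68.9178 Y8.5903
G1 X10.6226 Y8.5903
G1 X10.6226 Y47.8367
G00 X26.8950 Y65.9815
M4 S954
G1 X23.7116 Y58.3331 F1251
G1 X26.0785 Y59.2999
G1 X30.9617 Y62.9262
G1 X35.3273 Y63.2563
G1 X36.1411 Y54.3347
G00 X32.5538 Y65.0559
M4 S954
G1 X21.0161 Y65.2924 F1251
G1 X48.2765 Y54.8610
G1 X37.3350 Y40.4050
G1 X85.9517 Y11.5700
G1 X74.3753 Y71.0529
M5

Since the viewBox matches the mm dimensions, user units are millimetres directly. The only transform is the Y-flip y_m = 83.0032 − y_svg.

Shape 1 is a circle drawn with `<circle>`. Its stroke #0000ff means score at S574, F1562. After flipping Y the toolpath is (64.8693,31.7710) → (61.5766,41.9049) → (52.9561,48.1681) → (42.3007,48.1681) → (33.6802,41.9049) → (30.3875,31.7710) → (33.6802,21.6371) → (42.3007,15.3739) → (52.9561,15.3739) → (61.5766,21.6371) → (64.8693,31.7710), returning to the start.

Shape 2 is a rectangle drawn with `<path>`. Its stroke #0000ff means score at S574, F1562. After flipping Y the toolpath is (9.5476,46.7408) → (70.4347,46.7408) → (70.4347,24.0898) → (9.5476,24.0898) → (9.5476,46.7408), returning to the start.

Shape 3 is a open polyline drawn with `<polyline>`. Its stroke #0000ff means score at S574, F1562. After flipping Y the toolpath is (32.4544,59.0456) → (114.7444,40.9195) → (79.1500,42.4161).

Shape 4 is a rectangle drawn with `<rect>`. Its stroke #008000 means cut at S954, F1251. After flipping Y the toolpath is (10.6226,47.8367) → (68.9178,47.8367) → (68.9178,8.5903) → (10.6226,8.5903) → (10.6226,47.8367), returning to the start.

Shape 5 is a cubic bezier drawn with `<path>`. Its stroke #008000 means cut at S954, F1251. After flipping Y the toolpath is (26.8950,65.9815) → (23.7116,58.3331) → (26.0785,59.2999) → (30.9617,62.9262) → (35.3273,63.2563) → (36.1411,54.3347).

Shape 6 is a open polyline drawn with `<path>`. Its stroke #008000 means cut at S954, F1251. After flipping Y the toolpath is (32.5538,65.0559) → (21.0161,65.2924) → (48.2765,54.8610) → (37.3350,40.4050) → (85.9517,11.5700) → (74.3753,71.0529).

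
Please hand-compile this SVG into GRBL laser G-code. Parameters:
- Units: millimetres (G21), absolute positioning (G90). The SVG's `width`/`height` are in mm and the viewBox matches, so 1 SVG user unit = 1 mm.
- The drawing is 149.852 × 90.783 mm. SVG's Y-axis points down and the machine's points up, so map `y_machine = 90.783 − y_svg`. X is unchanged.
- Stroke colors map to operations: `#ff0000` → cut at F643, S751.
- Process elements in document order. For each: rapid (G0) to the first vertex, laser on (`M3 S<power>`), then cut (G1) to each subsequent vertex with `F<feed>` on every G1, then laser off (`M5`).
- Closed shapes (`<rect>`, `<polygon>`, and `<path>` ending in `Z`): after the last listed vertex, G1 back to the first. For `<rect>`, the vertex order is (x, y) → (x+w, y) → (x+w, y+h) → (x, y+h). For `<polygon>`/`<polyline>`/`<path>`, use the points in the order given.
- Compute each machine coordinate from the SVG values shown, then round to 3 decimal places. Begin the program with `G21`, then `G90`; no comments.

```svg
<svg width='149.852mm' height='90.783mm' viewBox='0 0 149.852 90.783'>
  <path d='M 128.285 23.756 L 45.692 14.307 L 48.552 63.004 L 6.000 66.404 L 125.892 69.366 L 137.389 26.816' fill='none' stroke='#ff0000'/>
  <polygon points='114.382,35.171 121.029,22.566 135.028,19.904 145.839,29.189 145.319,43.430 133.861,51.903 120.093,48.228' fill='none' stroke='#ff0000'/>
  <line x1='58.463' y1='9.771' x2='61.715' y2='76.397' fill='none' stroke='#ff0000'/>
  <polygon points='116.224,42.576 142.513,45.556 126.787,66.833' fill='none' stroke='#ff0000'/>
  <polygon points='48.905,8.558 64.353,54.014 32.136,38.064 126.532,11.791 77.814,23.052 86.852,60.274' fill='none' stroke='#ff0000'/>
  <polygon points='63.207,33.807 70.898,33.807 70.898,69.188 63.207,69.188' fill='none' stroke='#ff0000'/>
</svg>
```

G21
G90
G0 X128.285 Y67.027
M3 S751
G1 X45.692 Y76.476 F643
G1 X48.552 Y27.779 F643
G1 X6.000 Y24.379 F643
G1 X125.892 Y21.417 F643
G1 X137.389 Y63.967 F643
M5
G0 X114.382 Y55.612
M3 S751
G1 X121.029 Y68.217 F643
G1 X135.028 Y70.879 F643
G1 X145.839 Y61.594 F643
G1 X145.319 Y47.353 F643
G1 X133.861 Y38.880 F643
G1 X120.093 Y42.555 F643
G1 X114.382 Y55.612 F643
M5
G0 X58.463 Y81.012
M3 S751
G1 X61.715 Y14.386 F643
M5
G0 X116.224 Y48.207
M3 S751
G1 X142.513 Y45.227 F643
G1 X126.787 Y23.950 F643
G1 X116.224 Y48.207 F643
M5
G0 X48.905 Y82.225
M3 S751
G1 X64.353 Y36.769 F643
G1 X32.136 Y52.719 F643
G1 X126.532 Y78.992 F643
G1 X77.814 Y67.731 F643
G1 X86.852 Y30.509 F643
G1 X48.905 Y82.225 F643
M5
G0 X63.207 Y56.976
M3 S751
G1 X70.898 Y56.976 F643
G1 X70.898 Y21.595 F643
G1 X63.207 Y21.595 F643
G1 X63.207 Y56.976 F643
M5

viewBox `0 0 149.852 90.783` with mm width/height → 1 unit = 1 mm. Flip: y_m = 90.783 − y_svg.

**Shape 1** — `<path>` open polyline, stroke `#ff0000` → cut (S751, F643). Machine vertices: (128.285,67.027) → (45.692,76.476) → (48.552,27.779) → (6.000,24.379) → (125.892,21.417) → (137.389,63.967). Open path.

**Shape 2** — `<polygon>` regular polygon, stroke `#ff0000` → cut (S751, F643). Machine vertices: (114.382,55.612) → (121.029,68.217) → (135.028,70.879) → (145.839,61.594) → (145.319,47.353) → (133.861,38.880) → (120.093,42.555) → (114.382,55.612). Closed: final G1 returns to the first vertex.

**Shape 3** — `<line>` line segment, stroke `#ff0000` → cut (S751, F643). Machine vertices: (58.463,81.012) → (61.715,14.386). Open path.

**Shape 4** — `<polygon>` regular polygon, stroke `#ff0000` → cut (S751, F643). Machine vertices: (116.224,48.207) → (142.513,45.227) → (126.787,23.950) → (116.224,48.207). Closed: final G1 returns to the first vertex.

**Shape 5** — `<polygon>` closed polygon, stroke `#ff0000` → cut (S751, F643). Machine vertices: (48.905,82.225) → (64.353,36.769) → (32.136,52.719) → (126.532,78.992) → (77.814,67.731) → (86.852,30.509) → (48.905,82.225). Closed: final G1 returns to the first vertex.

**Shape 6** — `<polygon>` rectangle, stroke `#ff0000` → cut (S751, F643). Machine vertices: (63.207,56.976) → (70.898,56.976) → (70.898,21.595) → (63.207,21.595) → (63.207,56.976). Closed: final G1 returns to the first vertex.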